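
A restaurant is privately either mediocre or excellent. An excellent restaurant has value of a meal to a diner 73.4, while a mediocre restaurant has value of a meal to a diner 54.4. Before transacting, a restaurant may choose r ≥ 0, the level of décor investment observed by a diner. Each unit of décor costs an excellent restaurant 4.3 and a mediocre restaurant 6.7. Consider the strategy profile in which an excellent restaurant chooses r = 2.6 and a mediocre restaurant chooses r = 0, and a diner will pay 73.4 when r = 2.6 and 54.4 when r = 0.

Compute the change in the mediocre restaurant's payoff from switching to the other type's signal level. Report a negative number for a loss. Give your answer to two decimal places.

1.58

Playing r = 0 the mediocre restaurant receives 54.4.
Deviating to r = 2.6 brings payment 73.4 at cost 6.7 × 2.6 = 17.42, netting 55.98.
Gain from deviating: 55.98 − 54.4 = 1.58.
The gain is positive, so the mediocre type's incentive-compatibility constraint is violated — this profile is not a separating equilibrium.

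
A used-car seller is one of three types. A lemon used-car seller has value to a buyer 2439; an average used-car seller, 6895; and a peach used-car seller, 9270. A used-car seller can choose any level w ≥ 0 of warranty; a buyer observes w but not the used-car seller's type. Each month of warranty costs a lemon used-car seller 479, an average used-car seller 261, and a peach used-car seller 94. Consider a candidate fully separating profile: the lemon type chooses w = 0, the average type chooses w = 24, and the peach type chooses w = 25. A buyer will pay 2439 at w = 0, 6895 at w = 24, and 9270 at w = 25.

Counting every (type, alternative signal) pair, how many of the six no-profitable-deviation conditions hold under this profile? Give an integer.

Peach (own payoff 9270 − 94×25 = 6920): to w=0 gives 2439 → no gain ✓; to w=24 gives 6895 − 94×24 = 4639 → no gain ✓.
Average (own payoff 6895 − 261×24 = 631): to w=0 gives 2439 → profitable ✗; to w=25 gives 9270 − 261×25 = 2745 → profitable ✗.
Lemon (own payoff 2439): to w=24 gives 6895 − 479×24 = -4601 → no gain ✓; to w=25 gives 9270 − 479×25 = -2705 → no gain ✓.
4 of the 6 constraints hold; not an equilibrium.

4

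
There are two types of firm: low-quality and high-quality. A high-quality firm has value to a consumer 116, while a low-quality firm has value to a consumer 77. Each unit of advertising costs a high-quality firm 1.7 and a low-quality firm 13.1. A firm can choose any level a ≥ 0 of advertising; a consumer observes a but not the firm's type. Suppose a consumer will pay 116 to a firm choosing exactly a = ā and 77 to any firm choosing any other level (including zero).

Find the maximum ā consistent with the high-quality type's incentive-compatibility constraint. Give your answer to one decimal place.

Choosing ā yields the high-quality type 116 − 1.7·ā; choosing zero yields 77.
The high-quality type is indifferent at 116 − 1.7·ā = 77, i.e. ā = (116 − 77) / 1.7 ≈ 22.9.
For any ā above 22.9 the high-quality type would rather pool at zero, so separation collapses.

22.9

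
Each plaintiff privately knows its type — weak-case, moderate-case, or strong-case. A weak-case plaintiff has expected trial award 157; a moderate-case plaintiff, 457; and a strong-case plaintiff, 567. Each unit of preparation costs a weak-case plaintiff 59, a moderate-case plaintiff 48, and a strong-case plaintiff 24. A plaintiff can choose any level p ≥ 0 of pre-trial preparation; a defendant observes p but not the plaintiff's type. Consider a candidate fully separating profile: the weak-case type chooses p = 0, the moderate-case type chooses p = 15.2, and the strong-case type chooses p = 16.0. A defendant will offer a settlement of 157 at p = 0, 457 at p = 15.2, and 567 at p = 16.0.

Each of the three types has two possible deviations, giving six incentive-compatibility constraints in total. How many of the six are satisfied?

Weak-case (own payoff 157): to p=15.2 gives 457 − 59×15.2 = -439.8 → no gain ✓; to p=16.0 gives 567 − 59×16.0 = -377 → no gain ✓.
Moderate-case (own payoff 457 − 48×15.2 = -272.6): to p=0 gives 157 → profitable ✗; to p=16.0 gives 567 − 48×16.0 = -201 → profitable ✗.
Strong-case (own payoff 567 − 24×16.0 = 183): to p=0 gives 157 → no gain ✓; to p=15.2 gives 457 − 24×15.2 = 92.2 → no gain ✓.
4 of the 6 constraints hold; not an equilibrium.

4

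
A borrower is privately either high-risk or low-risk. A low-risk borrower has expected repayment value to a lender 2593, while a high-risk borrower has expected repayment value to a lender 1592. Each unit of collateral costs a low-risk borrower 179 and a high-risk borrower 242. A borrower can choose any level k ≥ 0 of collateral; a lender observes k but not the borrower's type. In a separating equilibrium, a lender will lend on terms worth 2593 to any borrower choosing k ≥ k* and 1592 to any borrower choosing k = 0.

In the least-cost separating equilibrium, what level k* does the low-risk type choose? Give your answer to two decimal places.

4.14

A high-risk borrower choosing k = 0 receives 1592.
Imitating at k* instead would pay 2593 at cost 242·k*, netting 2593 − 242·k*.
Indifference: 1592 = 2593 − 242·k*, so k* = (2593 − 1592) / 242 ≈ 4.14.
This is the high-risk type's binding incentive-compatibility constraint; any k ≥ 4.14 sustains separation on that side.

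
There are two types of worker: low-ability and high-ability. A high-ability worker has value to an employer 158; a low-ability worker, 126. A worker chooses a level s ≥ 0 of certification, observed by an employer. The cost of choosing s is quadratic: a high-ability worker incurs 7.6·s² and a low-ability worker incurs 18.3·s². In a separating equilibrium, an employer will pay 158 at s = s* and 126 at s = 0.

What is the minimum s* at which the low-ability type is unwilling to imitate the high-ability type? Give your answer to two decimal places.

The low-ability type at s = 0 receives 126; imitating at s* yields 158 − 18.3·s*².
Indifference: 126 = 158 − 18.3·s*², so s*² = (158 − 126) / 18.3 ≈ 1.7486.
s* = √1.7486 ≈ 1.32.

1.32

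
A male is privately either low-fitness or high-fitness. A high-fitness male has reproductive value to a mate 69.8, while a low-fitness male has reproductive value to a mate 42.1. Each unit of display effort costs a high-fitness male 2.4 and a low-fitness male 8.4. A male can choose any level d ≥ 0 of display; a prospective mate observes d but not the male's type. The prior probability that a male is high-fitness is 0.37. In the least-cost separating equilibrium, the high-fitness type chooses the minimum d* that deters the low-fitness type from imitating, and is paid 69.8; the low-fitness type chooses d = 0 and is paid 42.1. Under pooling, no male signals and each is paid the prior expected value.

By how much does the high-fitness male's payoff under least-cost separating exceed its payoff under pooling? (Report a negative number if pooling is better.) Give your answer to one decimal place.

Least-cost separating signal: d* solves 42.1 = 69.8 − 8.4·d*, so d* = (69.8 − 42.1)/8.4 ≈ 3.2976.
High-fitness type's separating payoff: 69.8 − 2.4 × d* = 69.8 − 2.4 × (69.8 − 42.1)/8.4 = 69.8 − 66.48/8.4 ≈ 61.886.
Pooling payoff: 0.37 × 69.8 + 0.63 × 42.1 = 52.349.
Difference: 61.886 − 52.349 = 9.537, i.e. 9.5 to one decimal place.
The high-fitness type prefers to separate.

9.5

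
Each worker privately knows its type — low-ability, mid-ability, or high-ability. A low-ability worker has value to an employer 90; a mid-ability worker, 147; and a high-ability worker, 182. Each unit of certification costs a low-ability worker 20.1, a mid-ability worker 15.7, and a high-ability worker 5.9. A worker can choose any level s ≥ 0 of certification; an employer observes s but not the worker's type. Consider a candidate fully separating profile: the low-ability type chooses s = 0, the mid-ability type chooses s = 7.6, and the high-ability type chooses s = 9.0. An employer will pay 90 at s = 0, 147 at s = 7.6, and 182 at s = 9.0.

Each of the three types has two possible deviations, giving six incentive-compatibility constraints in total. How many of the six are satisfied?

Low-ability (own payoff 90): to s=7.6 gives 147 − 20.1×7.6 = -5.76 → no gain ✓; to s=9.0 gives 182 − 20.1×9.0 = 1.1 → no gain ✓.
High-ability (own payoff 182 − 5.9×9.0 = 128.9): to s=0 gives 90 → no gain ✓; to s=7.6 gives 147 − 5.9×7.6 = 102.16 → no gain ✓.
Mid-ability (own payoff 147 − 15.7×7.6 = 27.68): to s=0 gives 90 → profitable ✗; to s=9.0 gives 182 − 15.7×9.0 = 40.7 → profitable ✗.
4 of the 6 constraints hold; not an equilibrium.

4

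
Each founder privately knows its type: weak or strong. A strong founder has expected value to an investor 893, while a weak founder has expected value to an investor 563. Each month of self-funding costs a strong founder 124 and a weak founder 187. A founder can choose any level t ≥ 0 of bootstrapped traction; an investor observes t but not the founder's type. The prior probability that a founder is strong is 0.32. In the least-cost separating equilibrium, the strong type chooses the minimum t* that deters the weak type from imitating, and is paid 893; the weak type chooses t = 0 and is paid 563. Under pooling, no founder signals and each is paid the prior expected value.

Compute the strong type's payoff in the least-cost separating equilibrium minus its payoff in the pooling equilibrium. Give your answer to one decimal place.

Least-cost separating signal: t* solves 563 = 893 − 187·t*, so t* = (893 − 563)/187 ≈ 1.7647.
Strong type's separating payoff: 893 − 124 × t* = 893 − 124 × (893 − 563)/187 = 893 − 40920/187 ≈ 674.176.
Pooling payoff: 0.32 × 893 + 0.68 × 563 = 668.6.
Difference: 674.176 − 668.6 = 5.576, i.e. 5.6 to one decimal place.
The strong type prefers to separate.

5.6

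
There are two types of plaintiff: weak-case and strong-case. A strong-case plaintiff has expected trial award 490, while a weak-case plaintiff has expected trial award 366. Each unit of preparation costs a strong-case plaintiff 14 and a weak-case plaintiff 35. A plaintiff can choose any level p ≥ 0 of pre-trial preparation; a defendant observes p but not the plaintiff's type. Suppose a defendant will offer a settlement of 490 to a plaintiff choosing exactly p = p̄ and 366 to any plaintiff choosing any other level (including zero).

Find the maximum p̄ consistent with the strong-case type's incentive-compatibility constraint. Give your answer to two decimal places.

Choosing p̄ yields the strong-case type 490 − 14·p̄; choosing zero yields 366.
The strong-case type is indifferent at 490 − 14·p̄ = 366, i.e. p̄ = (490 − 366) / 14 ≈ 8.86.
For any p̄ above 8.86 the strong-case type would rather pool at zero, so separation collapses.

8.86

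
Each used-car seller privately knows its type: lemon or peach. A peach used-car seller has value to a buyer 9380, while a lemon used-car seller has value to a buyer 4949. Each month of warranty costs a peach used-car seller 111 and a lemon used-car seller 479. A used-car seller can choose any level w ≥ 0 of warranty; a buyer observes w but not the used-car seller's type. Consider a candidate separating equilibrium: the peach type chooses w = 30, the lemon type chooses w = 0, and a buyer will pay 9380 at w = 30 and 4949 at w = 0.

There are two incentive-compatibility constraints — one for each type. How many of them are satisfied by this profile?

Lemon type: stay at 0 → 4949; mimic → 9380 − 479 × 30 = -4990. IC holds (4949 ≥ -4990).
Peach type: signal → 9380 − 111 × 30 = 6050; deviate to 0 → 4949. IC holds (6050 ≥ 4949).
2 of 2 constraints hold, so this is a separating equilibrium.

2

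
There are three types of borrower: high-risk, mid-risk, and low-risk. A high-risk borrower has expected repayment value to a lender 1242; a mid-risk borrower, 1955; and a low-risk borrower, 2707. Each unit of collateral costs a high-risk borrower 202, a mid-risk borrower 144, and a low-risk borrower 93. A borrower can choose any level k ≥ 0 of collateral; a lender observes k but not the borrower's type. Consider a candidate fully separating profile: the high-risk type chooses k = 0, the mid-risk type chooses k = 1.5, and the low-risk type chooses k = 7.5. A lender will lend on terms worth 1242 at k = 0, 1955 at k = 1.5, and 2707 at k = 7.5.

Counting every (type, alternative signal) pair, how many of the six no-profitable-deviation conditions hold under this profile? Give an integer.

Mid-risk (own payoff 1955 − 144×1.5 = 1739): to k=0 gives 1242 → no gain ✓; to k=7.5 gives 2707 − 144×7.5 = 1627 → no gain ✓.
Low-risk (own payoff 2707 − 93×7.5 = 2009.5): to k=0 gives 1242 → no gain ✓; to k=1.5 gives 1955 − 93×1.5 = 1815.5 → no gain ✓.
High-risk (own payoff 1242): to k=1.5 gives 1955 − 202×1.5 = 1652 → profitable ✗; to k=7.5 gives 2707 − 202×7.5 = 1192 → no gain ✓.
5 of the 6 constraints hold; not an equilibrium.

5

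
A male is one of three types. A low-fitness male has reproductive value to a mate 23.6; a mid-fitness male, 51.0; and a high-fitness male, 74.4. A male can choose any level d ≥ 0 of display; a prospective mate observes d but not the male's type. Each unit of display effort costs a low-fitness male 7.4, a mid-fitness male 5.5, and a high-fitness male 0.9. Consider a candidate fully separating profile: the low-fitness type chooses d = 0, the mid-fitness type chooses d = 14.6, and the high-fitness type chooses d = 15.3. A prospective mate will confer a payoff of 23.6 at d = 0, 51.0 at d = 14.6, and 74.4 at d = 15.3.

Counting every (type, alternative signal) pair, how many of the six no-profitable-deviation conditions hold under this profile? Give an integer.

4

Low-fitness (own payoff 23.6): to d=14.6 gives 51.0 − 7.4×14.6 = -57.04 → no gain ✓; to d=15.3 gives 74.4 − 7.4×15.3 = -38.82 → no gain ✓.
High-fitness (own payoff 74.4 − 0.9×15.3 = 60.63): to d=0 gives 23.6 → no gain ✓; to d=14.6 gives 51.0 − 0.9×14.6 = 37.86 → no gain ✓.
Mid-fitness (own payoff 51.0 − 5.5×14.6 = -29.3): to d=0 gives 23.6 → profitable ✗; to d=15.3 gives 74.4 − 5.5×15.3 = -9.75 → profitable ✗.
4 of the 6 constraints hold; not an equilibrium.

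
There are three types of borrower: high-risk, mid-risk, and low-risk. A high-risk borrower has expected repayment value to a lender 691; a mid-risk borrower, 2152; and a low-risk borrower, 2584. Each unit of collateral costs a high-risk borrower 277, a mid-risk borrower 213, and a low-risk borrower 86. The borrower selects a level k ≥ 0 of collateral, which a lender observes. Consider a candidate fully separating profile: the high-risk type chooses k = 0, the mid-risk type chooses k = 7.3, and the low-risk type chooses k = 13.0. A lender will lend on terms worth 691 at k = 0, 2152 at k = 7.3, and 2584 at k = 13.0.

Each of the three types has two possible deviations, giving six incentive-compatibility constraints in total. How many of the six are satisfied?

4

High-risk (own payoff 691): to k=7.3 gives 2152 − 277×7.3 = 129.9 → no gain ✓; to k=13.0 gives 2584 − 277×13.0 = -1017 → no gain ✓.
Mid-risk (own payoff 2152 − 213×7.3 = 597.1): to k=0 gives 691 → profitable ✗; to k=13.0 gives 2584 − 213×13.0 = -185 → no gain ✓.
Low-risk (own payoff 2584 − 86×13.0 = 1466): to k=0 gives 691 → no gain ✓; to k=7.3 gives 2152 − 86×7.3 = 1524.2 → profitable ✗.
4 of the 6 constraints hold; not an equilibrium.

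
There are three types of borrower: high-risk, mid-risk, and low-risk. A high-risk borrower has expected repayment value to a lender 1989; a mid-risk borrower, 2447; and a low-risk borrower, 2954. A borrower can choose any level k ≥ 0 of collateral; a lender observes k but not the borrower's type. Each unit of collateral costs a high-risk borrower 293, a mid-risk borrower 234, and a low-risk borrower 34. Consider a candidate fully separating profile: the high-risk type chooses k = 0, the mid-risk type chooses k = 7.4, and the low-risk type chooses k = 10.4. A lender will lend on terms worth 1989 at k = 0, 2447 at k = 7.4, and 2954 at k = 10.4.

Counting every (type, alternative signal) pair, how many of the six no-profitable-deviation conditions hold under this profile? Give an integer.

High-risk (own payoff 1989): to k=7.4 gives 2447 − 293×7.4 = 278.8 → no gain ✓; to k=10.4 gives 2954 − 293×10.4 = -93.2 → no gain ✓.
Low-risk (own payoff 2954 − 34×10.4 = 2600.4): to k=0 gives 1989 → no gain ✓; to k=7.4 gives 2447 − 34×7.4 = 2195.4 → no gain ✓.
Mid-risk (own payoff 2447 − 234×7.4 = 715.4): to k=0 gives 1989 → profitable ✗; to k=10.4 gives 2954 − 234×10.4 = 520.4 → no gain ✓.
5 of the 6 constraints hold; not an equilibrium.

5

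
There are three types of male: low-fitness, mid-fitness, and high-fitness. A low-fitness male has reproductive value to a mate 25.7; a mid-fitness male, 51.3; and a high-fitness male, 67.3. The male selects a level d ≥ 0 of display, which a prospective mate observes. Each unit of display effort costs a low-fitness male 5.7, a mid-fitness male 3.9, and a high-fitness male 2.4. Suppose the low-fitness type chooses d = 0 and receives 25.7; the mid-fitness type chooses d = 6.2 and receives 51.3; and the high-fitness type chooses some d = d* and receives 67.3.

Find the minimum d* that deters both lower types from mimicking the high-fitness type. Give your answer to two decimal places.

Low-fitness type (on-path payoff 25.7) won't mimic when 25.7 ≥ 67.3 − 5.7·d*, i.e. d* ≥ 7.30.
Mid-fitness type (on-path payoff 51.3 − 3.9×6.2 = 27.12) won't mimic when 27.12 ≥ 67.3 − 3.9·d*, i.e. d* ≥ 10.30.
Both must hold, so d* = max(7.30, 10.30) = 10.30. The mid-fitness type's constraint binds.

10.30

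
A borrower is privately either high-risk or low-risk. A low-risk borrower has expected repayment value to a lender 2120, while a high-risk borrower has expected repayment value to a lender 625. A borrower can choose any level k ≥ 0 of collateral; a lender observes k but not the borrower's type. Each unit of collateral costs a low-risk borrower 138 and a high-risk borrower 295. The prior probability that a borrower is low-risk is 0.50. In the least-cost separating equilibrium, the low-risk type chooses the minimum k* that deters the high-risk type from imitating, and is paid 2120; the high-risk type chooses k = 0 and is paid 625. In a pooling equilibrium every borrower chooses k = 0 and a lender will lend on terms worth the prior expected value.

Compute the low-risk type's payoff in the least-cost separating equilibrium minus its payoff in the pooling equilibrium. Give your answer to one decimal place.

48.1

Least-cost separating signal: k* solves 625 = 2120 − 295·k*, so k* = (2120 − 625)/295 ≈ 5.0678.
Low-risk type's separating payoff: 2120 − 138 × k* = 2120 − 138 × (2120 − 625)/295 = 2120 − 206310/295 ≈ 1420.644.
Pooling payoff: 0.50 × 2120 + 0.50 × 625 = 1372.5.
Difference: 1420.644 − 1372.5 = 48.144, i.e. 48.1 to one decimal place.
The low-risk type prefers to separate.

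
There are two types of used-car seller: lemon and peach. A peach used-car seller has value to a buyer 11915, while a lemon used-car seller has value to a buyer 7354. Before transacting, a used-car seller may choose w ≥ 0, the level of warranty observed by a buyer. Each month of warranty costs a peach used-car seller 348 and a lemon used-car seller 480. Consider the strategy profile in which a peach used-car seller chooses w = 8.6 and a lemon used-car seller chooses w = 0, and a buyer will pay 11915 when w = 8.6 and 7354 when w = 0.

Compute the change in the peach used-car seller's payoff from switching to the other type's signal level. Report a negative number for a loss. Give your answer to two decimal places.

-1568.20

Playing w = 8.6 the peach used-car seller receives 11915 − 348 × 8.6 = 8922.2.
Deviating to w = 0 yields 7354 instead.
Gain from deviating: 7354 − 8922.2 = -1568.20.
The gain is negative, so the peach type's incentive-compatibility constraint is satisfied.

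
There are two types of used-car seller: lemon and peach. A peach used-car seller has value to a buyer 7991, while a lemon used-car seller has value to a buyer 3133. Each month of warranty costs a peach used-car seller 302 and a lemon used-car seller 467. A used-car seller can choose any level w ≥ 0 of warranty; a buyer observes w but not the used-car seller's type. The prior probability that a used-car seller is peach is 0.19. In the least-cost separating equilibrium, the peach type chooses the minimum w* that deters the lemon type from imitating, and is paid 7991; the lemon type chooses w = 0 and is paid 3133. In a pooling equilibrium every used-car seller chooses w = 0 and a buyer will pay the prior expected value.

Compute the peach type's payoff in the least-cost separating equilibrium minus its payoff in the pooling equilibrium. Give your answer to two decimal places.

Least-cost separating signal: w* solves 3133 = 7991 − 467·w*, so w* = (7991 − 3133)/467 ≈ 10.4026.
Peach type's separating payoff: 7991 − 302 × w* = 7991 − 302 × (7991 − 3133)/467 = 7991 − 1467116/467 ≈ 4849.4240.
Pooling payoff: 0.19 × 7991 + 0.81 × 3133 = 4056.02.
Difference: 4849.4240 − 4056.02 = 793.404, i.e. 793.40 to two decimal places.
The peach type prefers to separate.

793.40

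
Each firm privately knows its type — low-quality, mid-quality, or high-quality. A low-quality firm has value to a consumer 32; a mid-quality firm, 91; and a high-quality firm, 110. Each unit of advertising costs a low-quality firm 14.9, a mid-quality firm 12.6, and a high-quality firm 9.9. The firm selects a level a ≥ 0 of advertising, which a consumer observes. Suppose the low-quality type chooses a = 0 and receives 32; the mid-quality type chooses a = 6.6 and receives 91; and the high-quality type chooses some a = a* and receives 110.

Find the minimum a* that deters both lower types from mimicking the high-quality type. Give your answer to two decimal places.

Mid-quality type (on-path payoff 91 − 12.6×6.6 = 7.84) won't mimic when 7.84 ≥ 110 − 12.6·a*, i.e. a* ≥ 8.11.
Low-quality type (on-path payoff 32) won't mimic when 32 ≥ 110 − 14.9·a*, i.e. a* ≥ 5.23.
Both must hold, so a* = max(5.23, 8.11) = 8.11. The mid-quality type's constraint binds.

8.11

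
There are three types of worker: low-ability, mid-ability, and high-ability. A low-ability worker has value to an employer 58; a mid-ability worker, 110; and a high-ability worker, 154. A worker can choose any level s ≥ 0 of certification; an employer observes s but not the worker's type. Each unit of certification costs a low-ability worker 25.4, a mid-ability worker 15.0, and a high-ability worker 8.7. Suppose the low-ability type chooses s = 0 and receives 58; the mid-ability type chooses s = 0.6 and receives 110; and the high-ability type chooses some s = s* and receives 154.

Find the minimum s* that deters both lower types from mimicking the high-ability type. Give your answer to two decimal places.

3.78

Low-ability type (on-path payoff 58) won't mimic when 58 ≥ 154 − 25.4·s*, i.e. s* ≥ 3.78.
Mid-ability type (on-path payoff 110 − 15.0×0.6 = 101) won't mimic when 101 ≥ 154 − 15.0·s*, i.e. s* ≥ 3.53.
Both must hold, so s* = max(3.78, 3.53) = 3.78. The low-ability type's constraint binds.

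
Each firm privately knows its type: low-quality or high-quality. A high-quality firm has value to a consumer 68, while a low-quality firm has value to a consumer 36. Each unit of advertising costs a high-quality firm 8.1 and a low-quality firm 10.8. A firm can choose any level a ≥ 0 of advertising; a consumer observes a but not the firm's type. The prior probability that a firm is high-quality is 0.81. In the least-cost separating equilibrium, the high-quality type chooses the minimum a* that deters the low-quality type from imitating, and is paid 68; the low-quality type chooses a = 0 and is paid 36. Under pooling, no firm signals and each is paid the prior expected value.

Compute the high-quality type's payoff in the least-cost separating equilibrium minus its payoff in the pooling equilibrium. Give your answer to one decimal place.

Least-cost separating signal: a* solves 36 = 68 − 10.8·a*, so a* = (68 − 36)/10.8 ≈ 2.9630.
High-quality type's separating payoff: 68 − 8.1 × a* = 68 − 8.1 × (68 − 36)/10.8 = 68 − 259.2/10.8 = 44.
Pooling payoff: 0.81 × 68 + 0.19 × 36 = 61.92.
Difference: 44 − 61.92 = -17.92, i.e. -17.9 to one decimal place.
The high-quality type would prefer the pooling outcome.

-17.9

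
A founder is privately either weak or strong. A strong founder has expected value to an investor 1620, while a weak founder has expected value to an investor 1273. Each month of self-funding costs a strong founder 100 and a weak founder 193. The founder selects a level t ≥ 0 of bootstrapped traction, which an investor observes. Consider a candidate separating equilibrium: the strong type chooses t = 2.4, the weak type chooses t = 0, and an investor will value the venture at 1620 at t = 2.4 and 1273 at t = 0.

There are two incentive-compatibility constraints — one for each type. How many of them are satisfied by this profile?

2

Weak type: stay at 0 → 1273; mimic → 1620 − 193 × 2.4 = 1156.8. IC holds (1273 ≥ 1156.8).
Strong type: signal → 1620 − 100 × 2.4 = 1380; deviate to 0 → 1273. IC holds (1380 ≥ 1273).
2 of 2 constraints hold, so this is a separating equilibrium.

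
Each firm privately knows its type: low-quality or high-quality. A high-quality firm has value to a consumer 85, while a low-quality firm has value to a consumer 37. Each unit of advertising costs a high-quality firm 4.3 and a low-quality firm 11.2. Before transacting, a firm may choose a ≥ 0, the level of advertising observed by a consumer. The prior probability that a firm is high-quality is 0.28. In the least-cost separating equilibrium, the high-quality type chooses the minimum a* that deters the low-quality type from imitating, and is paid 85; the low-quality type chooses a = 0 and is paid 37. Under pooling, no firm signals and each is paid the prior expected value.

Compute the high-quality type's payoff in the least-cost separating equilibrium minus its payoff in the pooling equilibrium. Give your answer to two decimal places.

16.13

Least-cost separating signal: a* solves 37 = 85 − 11.2·a*, so a* = (85 − 37)/11.2 ≈ 4.2857.
High-quality type's separating payoff: 85 − 4.3 × a* = 85 − 4.3 × (85 − 37)/11.2 = 85 − 206.4/11.2 ≈ 66.5714.
Pooling payoff: 0.28 × 85 + 0.72 × 37 = 50.44.
Difference: 66.5714 − 50.44 = 16.1314, i.e. 16.13 to two decimal places.
The high-quality type prefers to separate.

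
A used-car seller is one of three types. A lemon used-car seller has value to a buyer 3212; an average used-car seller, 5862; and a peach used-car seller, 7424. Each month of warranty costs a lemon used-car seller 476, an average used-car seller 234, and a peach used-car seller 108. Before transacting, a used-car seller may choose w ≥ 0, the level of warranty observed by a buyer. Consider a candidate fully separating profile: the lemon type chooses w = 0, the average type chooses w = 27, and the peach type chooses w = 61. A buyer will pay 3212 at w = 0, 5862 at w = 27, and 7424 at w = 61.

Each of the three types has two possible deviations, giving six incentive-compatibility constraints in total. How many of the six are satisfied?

3

Peach (own payoff 7424 − 108×61 = 836): to w=0 gives 3212 → profitable ✗; to w=27 gives 5862 − 108×27 = 2946 → profitable ✗.
Lemon (own payoff 3212): to w=27 gives 5862 − 476×27 = -6990 → no gain ✓; to w=61 gives 7424 − 476×61 = -21612 → no gain ✓.
Average (own payoff 5862 − 234×27 = -456): to w=0 gives 3212 → profitable ✗; to w=61 gives 7424 − 234×61 = -6850 → no gain ✓.
3 of the 6 constraints hold; not an equilibrium.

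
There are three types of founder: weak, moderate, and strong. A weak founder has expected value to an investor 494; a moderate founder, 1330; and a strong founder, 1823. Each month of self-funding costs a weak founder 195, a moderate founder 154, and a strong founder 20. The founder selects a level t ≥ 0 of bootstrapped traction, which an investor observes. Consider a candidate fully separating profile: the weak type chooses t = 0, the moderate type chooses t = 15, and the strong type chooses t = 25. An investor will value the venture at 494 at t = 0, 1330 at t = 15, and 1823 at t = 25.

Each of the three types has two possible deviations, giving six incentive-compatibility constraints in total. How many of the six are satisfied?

Moderate (own payoff 1330 − 154×15 = -980): to t=0 gives 494 → profitable ✗; to t=25 gives 1823 − 154×25 = -2027 → no gain ✓.
Strong (own payoff 1823 − 20×25 = 1323): to t=0 gives 494 → no gain ✓; to t=15 gives 1330 − 20×15 = 1030 → no gain ✓.
Weak (own payoff 494): to t=15 gives 1330 − 195×15 = -1595 → no gain ✓; to t=25 gives 1823 − 195×25 = -3052 → no gain ✓.
5 of the 6 constraints hold; not an equilibrium.

5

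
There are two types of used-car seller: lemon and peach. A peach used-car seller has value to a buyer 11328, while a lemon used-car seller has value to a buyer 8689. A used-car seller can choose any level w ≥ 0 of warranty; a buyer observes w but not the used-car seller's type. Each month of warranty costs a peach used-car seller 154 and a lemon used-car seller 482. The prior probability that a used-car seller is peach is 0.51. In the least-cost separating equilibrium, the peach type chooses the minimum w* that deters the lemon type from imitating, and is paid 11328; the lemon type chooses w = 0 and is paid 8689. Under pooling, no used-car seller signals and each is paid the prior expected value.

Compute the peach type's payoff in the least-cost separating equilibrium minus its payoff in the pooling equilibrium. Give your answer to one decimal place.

449.9

Least-cost separating signal: w* solves 8689 = 11328 − 482·w*, so w* = (11328 − 8689)/482 ≈ 5.4751.
Peach type's separating payoff: 11328 − 154 × w* = 11328 − 154 × (11328 − 8689)/482 = 11328 − 406406/482 ≈ 10484.834.
Pooling payoff: 0.51 × 11328 + 0.49 × 8689 = 10034.89.
Difference: 10484.834 − 10034.89 = 449.944, i.e. 449.9 to one decimal place.
The peach type prefers to separate.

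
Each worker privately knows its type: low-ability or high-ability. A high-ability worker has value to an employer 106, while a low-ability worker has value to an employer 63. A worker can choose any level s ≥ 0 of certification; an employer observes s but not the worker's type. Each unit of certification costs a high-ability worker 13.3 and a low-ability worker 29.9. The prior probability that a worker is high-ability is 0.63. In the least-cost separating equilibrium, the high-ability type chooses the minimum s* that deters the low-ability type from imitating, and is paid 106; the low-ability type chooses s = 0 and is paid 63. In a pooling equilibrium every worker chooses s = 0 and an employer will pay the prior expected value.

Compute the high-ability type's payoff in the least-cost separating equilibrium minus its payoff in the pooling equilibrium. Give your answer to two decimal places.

-3.22

Least-cost separating signal: s* solves 63 = 106 − 29.9·s*, so s* = (106 − 63)/29.9 ≈ 1.4381.
High-ability type's separating payoff: 106 − 13.3 × s* = 106 − 13.3 × (106 − 63)/29.9 = 106 − 571.9/29.9 ≈ 86.8729.
Pooling payoff: 0.63 × 106 + 0.37 × 63 = 90.09.
Difference: 86.8729 − 90.09 = -3.2171, i.e. -3.22 to two decimal places.
The high-ability type would prefer the pooling outcome.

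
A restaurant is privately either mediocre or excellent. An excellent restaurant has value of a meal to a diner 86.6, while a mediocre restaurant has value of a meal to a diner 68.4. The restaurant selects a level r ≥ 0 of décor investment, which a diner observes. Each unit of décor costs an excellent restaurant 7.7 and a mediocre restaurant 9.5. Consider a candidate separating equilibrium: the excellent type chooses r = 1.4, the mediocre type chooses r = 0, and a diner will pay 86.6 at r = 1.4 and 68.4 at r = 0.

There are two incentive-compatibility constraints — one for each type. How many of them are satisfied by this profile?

Excellent type: signal → 86.6 − 7.7 × 1.4 = 75.82; deviate to 0 → 68.4. IC holds (75.82 ≥ 68.4).
Mediocre type: stay at 0 → 68.4; mimic → 86.6 − 9.5 × 1.4 = 73.3. IC fails (68.4 < 73.3).
1 of 2 constraints hold, so this profile is not an equilibrium.

1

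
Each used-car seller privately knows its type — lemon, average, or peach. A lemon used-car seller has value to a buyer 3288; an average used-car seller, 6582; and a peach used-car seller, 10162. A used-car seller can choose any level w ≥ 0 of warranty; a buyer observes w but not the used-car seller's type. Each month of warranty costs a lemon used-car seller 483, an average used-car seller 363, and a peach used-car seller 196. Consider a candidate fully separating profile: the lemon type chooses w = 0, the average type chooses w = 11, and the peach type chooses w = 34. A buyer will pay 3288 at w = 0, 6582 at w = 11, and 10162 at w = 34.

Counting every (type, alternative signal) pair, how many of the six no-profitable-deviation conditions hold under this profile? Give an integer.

4

Average (own payoff 6582 − 363×11 = 2589): to w=0 gives 3288 → profitable ✗; to w=34 gives 10162 − 363×34 = -2180 → no gain ✓.
Lemon (own payoff 3288): to w=11 gives 6582 − 483×11 = 1269 → no gain ✓; to w=34 gives 10162 − 483×34 = -6260 → no gain ✓.
Peach (own payoff 10162 − 196×34 = 3498): to w=0 gives 3288 → no gain ✓; to w=11 gives 6582 − 196×11 = 4426 → profitable ✗.
4 of the 6 constraints hold; not an equilibrium.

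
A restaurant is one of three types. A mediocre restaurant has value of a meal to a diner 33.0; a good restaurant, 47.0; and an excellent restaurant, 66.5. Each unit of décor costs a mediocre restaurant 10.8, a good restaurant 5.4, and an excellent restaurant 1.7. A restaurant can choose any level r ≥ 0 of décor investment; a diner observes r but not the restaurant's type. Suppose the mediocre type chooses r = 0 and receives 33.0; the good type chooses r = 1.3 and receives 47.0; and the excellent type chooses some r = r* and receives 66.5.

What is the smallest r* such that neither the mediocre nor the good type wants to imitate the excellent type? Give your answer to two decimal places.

4.91

Mediocre type (on-path payoff 33.0) won't mimic when 33.0 ≥ 66.5 − 10.8·r*, i.e. r* ≥ 3.10.
Good type (on-path payoff 47.0 − 5.4×1.3 = 39.98) won't mimic when 39.98 ≥ 66.5 − 5.4·r*, i.e. r* ≥ 4.91.
Both must hold, so r* = max(3.10, 4.91) = 4.91. The good type's constraint binds.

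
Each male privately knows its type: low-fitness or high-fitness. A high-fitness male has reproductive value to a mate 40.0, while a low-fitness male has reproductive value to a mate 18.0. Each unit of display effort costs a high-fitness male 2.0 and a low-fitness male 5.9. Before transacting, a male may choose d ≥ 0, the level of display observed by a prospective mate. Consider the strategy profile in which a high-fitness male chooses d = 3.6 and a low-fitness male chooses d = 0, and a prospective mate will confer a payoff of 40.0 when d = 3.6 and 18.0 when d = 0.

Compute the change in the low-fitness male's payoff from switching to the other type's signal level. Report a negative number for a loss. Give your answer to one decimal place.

0.8

Playing d = 0 the low-fitness male receives 18.0.
Deviating to d = 3.6 brings payment 40.0 at cost 5.9 × 3.6 = 21.24, netting 18.76.
Gain from deviating: 18.76 − 18.0 = 0.76, i.e. 0.8 to one decimal place.
The gain is positive, so the low-fitness type's incentive-compatibility constraint is violated — this profile is not a separating equilibrium.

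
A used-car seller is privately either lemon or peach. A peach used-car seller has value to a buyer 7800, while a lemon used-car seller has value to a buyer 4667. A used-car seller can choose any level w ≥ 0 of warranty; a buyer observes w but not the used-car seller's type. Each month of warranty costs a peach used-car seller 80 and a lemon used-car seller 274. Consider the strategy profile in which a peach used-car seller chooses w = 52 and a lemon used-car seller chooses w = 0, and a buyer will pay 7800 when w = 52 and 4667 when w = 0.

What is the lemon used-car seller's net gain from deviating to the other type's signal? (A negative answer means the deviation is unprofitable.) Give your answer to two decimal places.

Playing w = 0 the lemon used-car seller receives 4667.
Deviating to w = 52 brings payment 7800 at cost 274 × 52 = 14248, netting -6448.
Gain from deviating: -6448 − 4667 = -11115.00.
The gain is negative, so the lemon type's incentive-compatibility constraint is satisfied.

-11115.00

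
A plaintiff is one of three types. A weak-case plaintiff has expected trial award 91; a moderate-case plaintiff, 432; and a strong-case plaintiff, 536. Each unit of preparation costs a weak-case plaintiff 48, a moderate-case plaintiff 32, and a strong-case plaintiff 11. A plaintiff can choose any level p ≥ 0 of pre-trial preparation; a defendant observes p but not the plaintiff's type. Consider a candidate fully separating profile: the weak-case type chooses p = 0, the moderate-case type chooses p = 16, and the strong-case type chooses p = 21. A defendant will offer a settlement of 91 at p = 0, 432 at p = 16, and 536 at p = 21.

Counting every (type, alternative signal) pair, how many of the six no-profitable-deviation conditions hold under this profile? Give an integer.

Moderate-case (own payoff 432 − 32×16 = -80): to p=0 gives 91 → profitable ✗; to p=21 gives 536 − 32×21 = -136 → no gain ✓.
Weak-case (own payoff 91): to p=16 gives 432 − 48×16 = -336 → no gain ✓; to p=21 gives 536 − 48×21 = -472 → no gain ✓.
Strong-case (own payoff 536 − 11×21 = 305): to p=0 gives 91 → no gain ✓; to p=16 gives 432 − 11×16 = 256 → no gain ✓.
5 of the 6 constraints hold; not an equilibrium.

5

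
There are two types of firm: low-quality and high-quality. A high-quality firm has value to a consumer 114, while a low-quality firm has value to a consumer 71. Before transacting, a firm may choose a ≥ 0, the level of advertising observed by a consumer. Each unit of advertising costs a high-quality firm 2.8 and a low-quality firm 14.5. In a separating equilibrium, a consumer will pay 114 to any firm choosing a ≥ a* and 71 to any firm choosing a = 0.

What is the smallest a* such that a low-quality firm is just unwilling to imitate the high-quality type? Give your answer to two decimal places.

A low-quality firm choosing a = 0 receives 71.
Imitating at a* instead would pay 114 at cost 14.5·a*, netting 114 − 14.5·a*.
Indifference: 71 = 114 − 14.5·a*, so a* = (114 − 71) / 14.5 ≈ 2.97.
This is the low-quality type's binding incentive-compatibility constraint; any a ≥ 2.97 sustains separation on that side.

2.97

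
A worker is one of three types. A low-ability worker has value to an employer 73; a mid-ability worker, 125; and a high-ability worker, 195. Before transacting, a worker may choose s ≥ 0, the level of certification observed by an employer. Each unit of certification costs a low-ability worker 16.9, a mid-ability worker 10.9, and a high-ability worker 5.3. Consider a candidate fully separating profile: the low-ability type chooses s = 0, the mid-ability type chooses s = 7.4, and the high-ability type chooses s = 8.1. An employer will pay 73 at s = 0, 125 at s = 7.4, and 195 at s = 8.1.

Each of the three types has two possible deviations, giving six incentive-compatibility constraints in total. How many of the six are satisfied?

Mid-ability (own payoff 125 − 10.9×7.4 = 44.34): to s=0 gives 73 → profitable ✗; to s=8.1 gives 195 − 10.9×8.1 = 106.71 → profitable ✗.
High-ability (own payoff 195 − 5.3×8.1 = 152.07): to s=0 gives 73 → no gain ✓; to s=7.4 gives 125 − 5.3×7.4 = 85.78 → no gain ✓.
Low-ability (own payoff 73): to s=7.4 gives 125 − 16.9×7.4 = -0.06 → no gain ✓; to s=8.1 gives 195 − 16.9×8.1 = 58.11 → no gain ✓.
4 of the 6 constraints hold; not an equilibrium.

4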